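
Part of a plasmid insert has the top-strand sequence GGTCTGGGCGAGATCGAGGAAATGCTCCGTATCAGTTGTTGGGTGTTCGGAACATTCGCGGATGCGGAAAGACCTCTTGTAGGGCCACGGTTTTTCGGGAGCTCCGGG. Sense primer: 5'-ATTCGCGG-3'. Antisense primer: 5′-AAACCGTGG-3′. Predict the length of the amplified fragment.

The forward primer matches the template at positions 54–61.
Reverse complement of the reverse primer: CCACGGTTT. This occurs on the top strand at positions 85–93.
Amplicon spans positions 54–93: 40 bp.

40 bp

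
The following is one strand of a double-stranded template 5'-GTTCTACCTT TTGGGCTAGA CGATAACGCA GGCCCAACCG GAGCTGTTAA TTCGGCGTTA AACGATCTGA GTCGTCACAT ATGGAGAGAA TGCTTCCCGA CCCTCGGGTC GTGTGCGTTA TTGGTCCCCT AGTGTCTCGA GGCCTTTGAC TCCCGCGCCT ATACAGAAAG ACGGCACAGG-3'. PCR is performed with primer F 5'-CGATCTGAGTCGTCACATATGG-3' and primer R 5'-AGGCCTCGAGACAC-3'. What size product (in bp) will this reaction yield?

Scanning the template, CGATCTGAGTCGTCACATATGG occurs at positions 63–84; this primer anneals to the bottom strand there with its 3' end pointing downstream.
Taking the reverse complement of AGGCCTCGAGACAC gives GTGTCTCGAGGCCT, found at positions 132–145 on the template; the primer anneals here to the top strand with its 3' end pointing upstream.
Product length = (reverse-primer end) − (forward-primer start) + 1 = 145 − 63 + 1 = 83 bp.

83 bp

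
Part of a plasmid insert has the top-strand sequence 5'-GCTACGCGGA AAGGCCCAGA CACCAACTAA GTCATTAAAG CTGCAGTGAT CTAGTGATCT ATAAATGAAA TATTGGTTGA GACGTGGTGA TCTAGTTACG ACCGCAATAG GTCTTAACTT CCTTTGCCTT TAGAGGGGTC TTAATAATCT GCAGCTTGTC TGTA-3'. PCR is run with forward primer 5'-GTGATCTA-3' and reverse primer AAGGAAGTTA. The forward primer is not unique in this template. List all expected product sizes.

79 bp, 71 bp, 38 bp

The forward primer GTGATCTA matches the top strand at positions 46–53, 54–61, 87–94.
The reverse primer's reverse complement is TAACTTCCTT, matching at positions 115–124.
Each forward site pairs with the reverse site to give a product ending at position 124: sizes 79, 71, 38 bp.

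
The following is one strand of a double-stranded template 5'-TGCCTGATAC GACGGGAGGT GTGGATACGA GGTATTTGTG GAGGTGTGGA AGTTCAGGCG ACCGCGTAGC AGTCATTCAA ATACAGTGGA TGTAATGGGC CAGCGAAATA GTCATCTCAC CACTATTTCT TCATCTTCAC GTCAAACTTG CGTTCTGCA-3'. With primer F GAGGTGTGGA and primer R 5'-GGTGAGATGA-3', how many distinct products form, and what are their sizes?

Two products: 106 bp, 81 bp

The forward primer GAGGTGTGGA matches the top strand at positions 16–25, 41–50.
The reverse primer's reverse complement is TCATCTCACC, matching at positions 112–121.
Each forward site pairs with the reverse site to give a product ending at position 121: sizes 106, 81 bp.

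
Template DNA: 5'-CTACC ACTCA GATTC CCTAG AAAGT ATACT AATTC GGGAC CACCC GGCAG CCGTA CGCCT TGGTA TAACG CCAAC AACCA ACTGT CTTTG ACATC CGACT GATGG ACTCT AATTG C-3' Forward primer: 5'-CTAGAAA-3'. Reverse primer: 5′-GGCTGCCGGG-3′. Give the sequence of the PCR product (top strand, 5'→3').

Scanning the template, CTAGAAA occurs at positions 17–23; this primer anneals to the bottom strand there with its 3' end pointing downstream.
Taking the reverse complement of GGCTGCCGGG gives CCCGGCAGCC, found at positions 43–52 on the template; the primer anneals here to the top strand with its 3' end pointing upstream.
The product is the template from position 17 through 52 (36 bp).

5'-CTAGAAAGTATACTAATTCGGGACCACCCGGCAGCC-3'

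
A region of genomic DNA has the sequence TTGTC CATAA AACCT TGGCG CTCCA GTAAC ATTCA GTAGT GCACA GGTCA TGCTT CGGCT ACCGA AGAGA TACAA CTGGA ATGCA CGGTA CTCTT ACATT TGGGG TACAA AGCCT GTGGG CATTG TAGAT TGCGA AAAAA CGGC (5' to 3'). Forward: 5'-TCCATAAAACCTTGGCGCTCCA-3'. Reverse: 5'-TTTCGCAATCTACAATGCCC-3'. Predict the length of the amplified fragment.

134 bp

Forward primer TCCATAAAACCTTGGCGCTCCA is found on the top strand at positions 4–25.
The reverse primer's reverse complement is GGGCATTGTAGATTGCGAAA, which matches the template at positions 118–137.
Product length = (reverse-primer end) − (forward-primer start) + 1 = 137 − 4 + 1 = 134 bp.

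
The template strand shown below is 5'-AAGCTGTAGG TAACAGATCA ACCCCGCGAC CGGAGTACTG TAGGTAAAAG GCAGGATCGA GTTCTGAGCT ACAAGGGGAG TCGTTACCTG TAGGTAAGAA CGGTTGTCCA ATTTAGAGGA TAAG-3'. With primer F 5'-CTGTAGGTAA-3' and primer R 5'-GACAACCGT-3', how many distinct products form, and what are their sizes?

The forward primer CTGTAGGTAA matches the top strand at positions 4–13, 38–47, 88–97.
The reverse primer's reverse complement is ACGGTTGTC, matching at positions 100–108.
Each forward site pairs with the reverse site to give a product ending at position 108: sizes 105, 71, 21 bp.

Three products: 105 bp, 71 bp, 21 bp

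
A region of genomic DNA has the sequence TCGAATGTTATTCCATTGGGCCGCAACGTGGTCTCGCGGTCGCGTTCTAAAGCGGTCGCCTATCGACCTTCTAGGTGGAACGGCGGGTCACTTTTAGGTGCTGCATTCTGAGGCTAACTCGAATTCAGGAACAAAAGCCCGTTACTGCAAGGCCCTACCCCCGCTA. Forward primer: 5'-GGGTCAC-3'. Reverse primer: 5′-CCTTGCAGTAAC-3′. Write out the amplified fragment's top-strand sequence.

5'-GGGTCACTTTTAGGTGCTGCATTCTGAGGCTAACTCGAATTCAGGAACAAAAGCCCGTTACTGCAAGG-3'

The forward primer matches the template at positions 85–91.
The reverse primer's reverse complement is GTTACTGCAAGG, which matches the template at positions 141–152.
The product is the template from position 85 through 152 (68 bp).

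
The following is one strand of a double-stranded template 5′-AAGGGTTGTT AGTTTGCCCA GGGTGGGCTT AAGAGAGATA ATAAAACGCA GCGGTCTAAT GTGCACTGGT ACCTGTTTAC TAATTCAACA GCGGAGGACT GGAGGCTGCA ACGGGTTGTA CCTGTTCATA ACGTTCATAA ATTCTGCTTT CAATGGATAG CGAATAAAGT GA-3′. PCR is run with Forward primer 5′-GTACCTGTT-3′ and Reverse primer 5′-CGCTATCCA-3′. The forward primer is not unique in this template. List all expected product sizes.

94 bp, 45 bp

The forward primer GTACCTGTT matches the top strand at positions 69–77, 118–126.
The reverse primer's reverse complement is TGGATAGCG, matching at positions 154–162.
Each forward site pairs with the reverse site to give a product ending at position 162: sizes 94, 45 bp.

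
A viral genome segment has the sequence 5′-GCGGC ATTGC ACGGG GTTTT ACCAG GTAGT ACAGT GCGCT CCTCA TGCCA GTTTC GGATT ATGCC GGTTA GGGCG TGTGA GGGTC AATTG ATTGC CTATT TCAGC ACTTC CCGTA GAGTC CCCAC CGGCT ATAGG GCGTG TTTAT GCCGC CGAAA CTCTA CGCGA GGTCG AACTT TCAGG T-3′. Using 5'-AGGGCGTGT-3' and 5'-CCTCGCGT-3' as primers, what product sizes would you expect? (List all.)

The forward primer AGGGCGTGT matches the top strand at positions 70–78, 133–141.
The reverse primer's reverse complement is ACGCGAGG, matching at positions 160–167.
Each forward site pairs with the reverse site to give a product ending at position 167: sizes 98, 35 bp.

98 bp, 35 bp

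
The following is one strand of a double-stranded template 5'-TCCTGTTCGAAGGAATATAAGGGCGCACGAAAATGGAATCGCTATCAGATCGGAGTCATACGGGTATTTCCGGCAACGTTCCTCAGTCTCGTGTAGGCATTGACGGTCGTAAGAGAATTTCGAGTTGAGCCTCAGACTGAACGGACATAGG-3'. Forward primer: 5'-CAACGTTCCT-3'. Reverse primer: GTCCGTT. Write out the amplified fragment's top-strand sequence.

5'-CAACGTTCCTCAGTCTCGTGTAGGCATTGACGGTCGTAAGAGAATTTCGAGTTGAGCCTCAGACTGAACGGAC-3'

The forward primer matches the template at positions 74–83.
Reverse complement of the reverse primer: AACGGAC. This occurs on the top strand at positions 140–146.
The product is the template from position 74 through 146 (73 bp).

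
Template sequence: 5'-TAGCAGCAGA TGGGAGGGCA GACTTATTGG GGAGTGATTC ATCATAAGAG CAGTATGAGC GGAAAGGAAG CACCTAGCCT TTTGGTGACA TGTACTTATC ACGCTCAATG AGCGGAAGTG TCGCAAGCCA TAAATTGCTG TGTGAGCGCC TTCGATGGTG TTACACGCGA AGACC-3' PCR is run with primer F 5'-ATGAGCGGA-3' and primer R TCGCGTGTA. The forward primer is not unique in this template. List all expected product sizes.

The forward primer ATGAGCGGA matches the top strand at positions 55–63, 108–116.
The reverse primer's reverse complement is TACACGCGA, matching at positions 162–170.
Each forward site pairs with the reverse site to give a product ending at position 170: sizes 116, 63 bp.

116 bp, 63 bp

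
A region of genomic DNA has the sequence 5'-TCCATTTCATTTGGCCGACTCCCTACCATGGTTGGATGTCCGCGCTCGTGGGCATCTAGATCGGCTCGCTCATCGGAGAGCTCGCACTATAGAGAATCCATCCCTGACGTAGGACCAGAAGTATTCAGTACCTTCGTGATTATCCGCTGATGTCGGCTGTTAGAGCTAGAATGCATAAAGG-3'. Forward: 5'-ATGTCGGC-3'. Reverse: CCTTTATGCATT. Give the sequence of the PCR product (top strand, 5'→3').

Forward primer ATGTCGGC is found on the top strand at positions 150–157.
Reverse complement of the reverse primer: AATGCATAAAGG. This occurs on the top strand at positions 170–181.
The product is the template from position 150 through 181 (32 bp).

5'-ATGTCGGCTGTTAGAGCTAGAATGCATAAAGG-3'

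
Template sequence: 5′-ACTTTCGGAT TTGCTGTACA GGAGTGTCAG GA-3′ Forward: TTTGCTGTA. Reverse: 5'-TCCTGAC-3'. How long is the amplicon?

23 bp

Scanning the template, TTTGCTGTA occurs at positions 10–18; this primer anneals to the bottom strand there with its 3' end pointing downstream.
Taking the reverse complement of TCCTGAC gives GTCAGGA, found at positions 26–32 on the template; the primer anneals here to the top strand with its 3' end pointing upstream.
Product length = (reverse-primer end) − (forward-primer start) + 1 = 32 − 10 + 1 = 23 bp.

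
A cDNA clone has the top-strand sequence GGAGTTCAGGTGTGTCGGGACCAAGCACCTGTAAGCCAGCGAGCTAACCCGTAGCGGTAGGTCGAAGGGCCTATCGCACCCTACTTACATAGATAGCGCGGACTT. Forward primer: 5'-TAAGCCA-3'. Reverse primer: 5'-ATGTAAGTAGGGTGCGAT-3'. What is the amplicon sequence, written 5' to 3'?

Scanning the template, TAAGCCA occurs at positions 32–38; this primer anneals to the bottom strand there with its 3' end pointing downstream.
Taking the reverse complement of ATGTAAGTAGGGTGCGAT gives ATCGCACCCTACTTACAT, found at positions 73–90 on the template; the primer anneals here to the top strand with its 3' end pointing upstream.
The product is the template from position 32 through 90 (59 bp).

5'-TAAGCCAGCGAGCTAACCCGTAGCGGTAGGTCGAAGGGCCTATCGCACCCTACTTACAT-3'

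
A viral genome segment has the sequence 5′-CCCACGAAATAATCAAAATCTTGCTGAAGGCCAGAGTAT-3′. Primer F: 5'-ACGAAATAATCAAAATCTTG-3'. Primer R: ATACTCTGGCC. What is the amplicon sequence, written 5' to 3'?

5'-ACGAAATAATCAAAATCTTGCTGAAGGCCAGAGTAT-3'

Forward primer ACGAAATAATCAAAATCTTG is found on the top strand at positions 4–23.
Reverse complement of the reverse primer: GGCCAGAGTAT. This occurs on the top strand at positions 29–39.
The product is the template from position 4 through 39 (36 bp).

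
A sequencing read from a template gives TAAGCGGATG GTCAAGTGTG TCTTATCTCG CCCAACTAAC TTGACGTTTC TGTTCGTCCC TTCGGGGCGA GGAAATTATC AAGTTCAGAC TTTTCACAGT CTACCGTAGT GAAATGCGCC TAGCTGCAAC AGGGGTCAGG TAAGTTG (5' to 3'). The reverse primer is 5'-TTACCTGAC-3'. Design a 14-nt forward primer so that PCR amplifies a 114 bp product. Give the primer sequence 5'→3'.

The reverse primer's reverse complement GTCAGGTAA matches the template at positions 135–143, so the product ends at position 143.
A 114 bp product then starts at position 143 − 114 + 1 = 30.
The forward primer is identical to the top strand there: GCCCAACTAACTTG.

5'-GCCCAACTAACTTG-3'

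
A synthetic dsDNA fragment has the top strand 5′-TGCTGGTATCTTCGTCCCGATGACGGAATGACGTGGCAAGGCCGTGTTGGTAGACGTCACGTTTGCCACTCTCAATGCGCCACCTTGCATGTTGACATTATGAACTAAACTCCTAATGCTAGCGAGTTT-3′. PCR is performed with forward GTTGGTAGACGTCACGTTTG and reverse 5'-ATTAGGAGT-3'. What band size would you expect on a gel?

Forward primer GTTGGTAGACGTCACGTTTG is found on the top strand at positions 46–65.
Reverse complement of the reverse primer: ACTCCTAAT. This occurs on the top strand at positions 109–117.
The product runs from position 46 to position 117, so its length is 117 − 46 + 1 = 72 bp.

72 bp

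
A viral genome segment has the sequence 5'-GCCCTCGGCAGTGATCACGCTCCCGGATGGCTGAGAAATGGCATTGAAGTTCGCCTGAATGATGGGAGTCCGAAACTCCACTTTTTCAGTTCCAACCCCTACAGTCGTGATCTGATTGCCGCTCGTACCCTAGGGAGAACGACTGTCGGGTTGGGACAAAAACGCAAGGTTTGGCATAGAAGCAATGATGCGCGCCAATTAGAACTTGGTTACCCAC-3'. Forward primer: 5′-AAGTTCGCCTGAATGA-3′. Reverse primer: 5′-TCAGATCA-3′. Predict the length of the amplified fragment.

69 bp

Scanning the template, AAGTTCGCCTGAATGA occurs at positions 47–62; this primer anneals to the bottom strand there with its 3' end pointing downstream.
The reverse primer's reverse complement is TGATCTGA, which matches the template at positions 108–115.
Product length = (reverse-primer end) − (forward-primer start) + 1 = 115 − 47 + 1 = 69 bp.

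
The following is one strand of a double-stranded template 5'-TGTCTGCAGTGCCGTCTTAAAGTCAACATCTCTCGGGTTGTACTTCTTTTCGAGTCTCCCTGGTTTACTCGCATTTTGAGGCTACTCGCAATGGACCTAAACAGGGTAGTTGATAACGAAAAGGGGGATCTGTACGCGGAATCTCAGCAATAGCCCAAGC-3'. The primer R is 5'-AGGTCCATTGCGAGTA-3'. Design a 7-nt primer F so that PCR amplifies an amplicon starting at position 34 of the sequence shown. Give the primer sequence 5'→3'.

The reverse primer's reverse complement TACTCGCAATGGACCT matches the template at positions 83–98; the product starts at position 34.
The forward primer is identical to the top strand over positions 34–40: CGGGTTG.

5'-CGGGTTG-3'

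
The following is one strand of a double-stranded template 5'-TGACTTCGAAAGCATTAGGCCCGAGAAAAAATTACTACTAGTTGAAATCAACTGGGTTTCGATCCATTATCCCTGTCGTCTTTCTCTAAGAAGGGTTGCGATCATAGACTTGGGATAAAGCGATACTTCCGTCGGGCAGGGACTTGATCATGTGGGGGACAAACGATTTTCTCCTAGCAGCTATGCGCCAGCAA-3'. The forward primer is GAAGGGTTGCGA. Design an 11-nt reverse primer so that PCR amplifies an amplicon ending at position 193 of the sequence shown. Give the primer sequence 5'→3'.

The forward primer binds at positions 90–101; the product's 3' end on the top strand is position 193.
The reverse primer anneals to the top strand over positions 183–193, i.e. to ATGCGCCAGCA.
Its sequence written 5'→3' is the reverse complement: TGCTGGCGCAT.

5'-TGCTGGCGCAT-3'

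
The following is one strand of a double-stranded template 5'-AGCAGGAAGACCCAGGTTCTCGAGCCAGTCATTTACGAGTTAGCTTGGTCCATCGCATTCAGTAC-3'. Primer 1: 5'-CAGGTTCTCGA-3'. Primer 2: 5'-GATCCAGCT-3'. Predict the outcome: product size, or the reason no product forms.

No product — primer 2 has no binding site in the template.

Primer 2 (GATCCAGCT) does not match the top strand, and its reverse complement AGCTGGATC does not match either.
With no annealing site for primer 2, no amplification occurs.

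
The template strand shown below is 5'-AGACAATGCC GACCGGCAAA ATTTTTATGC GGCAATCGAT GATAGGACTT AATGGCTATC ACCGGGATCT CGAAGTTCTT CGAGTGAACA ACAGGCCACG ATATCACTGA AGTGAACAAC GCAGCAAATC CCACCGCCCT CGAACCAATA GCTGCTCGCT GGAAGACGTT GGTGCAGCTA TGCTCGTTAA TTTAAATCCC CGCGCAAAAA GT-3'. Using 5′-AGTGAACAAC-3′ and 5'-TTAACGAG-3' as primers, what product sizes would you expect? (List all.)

The forward primer AGTGAACAAC matches the top strand at positions 83–92, 111–120.
The reverse primer's reverse complement is CTCGTTAA, matching at positions 183–190.
Each forward site pairs with the reverse site to give a product ending at position 190: sizes 108, 80 bp.

108 bp, 80 bp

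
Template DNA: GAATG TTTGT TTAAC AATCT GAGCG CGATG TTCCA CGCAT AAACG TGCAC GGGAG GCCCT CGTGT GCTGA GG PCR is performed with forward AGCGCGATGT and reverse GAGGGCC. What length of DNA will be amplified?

Forward primer AGCGCGATGT is found on the top strand at positions 22–31.
Reverse complement of the reverse primer: GGCCCTC. This occurs on the top strand at positions 55–61.
The product runs from position 22 to position 61, so its length is 61 − 22 + 1 = 40 bp.

40 bp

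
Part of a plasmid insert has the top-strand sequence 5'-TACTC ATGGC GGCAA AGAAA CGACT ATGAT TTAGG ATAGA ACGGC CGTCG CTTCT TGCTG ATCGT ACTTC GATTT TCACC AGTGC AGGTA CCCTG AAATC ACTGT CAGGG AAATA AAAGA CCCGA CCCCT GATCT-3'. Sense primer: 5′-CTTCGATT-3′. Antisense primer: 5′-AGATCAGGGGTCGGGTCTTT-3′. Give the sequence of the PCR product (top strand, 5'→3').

5'-CTTCGATTTTCACCAGTGCAGGTACCCTGAAATCACTGTCAGGGAAATAAAAGACCCGACCCCTGATCT-3'

Forward primer CTTCGATT is found on the top strand at positions 67–74.
The reverse primer's reverse complement is AAAGACCCGACCCCTGATCT, which matches the template at positions 116–135.
The product is the template from position 67 through 135 (69 bp).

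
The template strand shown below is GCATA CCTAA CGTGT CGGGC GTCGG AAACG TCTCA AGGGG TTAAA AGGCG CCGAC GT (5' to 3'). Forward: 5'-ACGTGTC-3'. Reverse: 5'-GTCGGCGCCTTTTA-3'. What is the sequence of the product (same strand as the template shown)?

The forward primer matches the template at positions 10–16.
The reverse primer's reverse complement is TAAAAGGCGCCGAC, which matches the template at positions 42–55.
The product is the template from position 10 through 55 (46 bp).

5'-ACGTGTCGGGCGTCGGAAACGTCTCAAGGGGTTAAAAGGCGCCGAC-3'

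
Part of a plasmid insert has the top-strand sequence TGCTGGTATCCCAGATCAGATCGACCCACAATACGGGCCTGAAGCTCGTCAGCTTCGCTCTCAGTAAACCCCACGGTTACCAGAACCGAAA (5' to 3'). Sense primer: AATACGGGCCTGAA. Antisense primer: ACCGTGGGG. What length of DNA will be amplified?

Forward primer AATACGGGCCTGAA is found on the top strand at positions 30–43.
Reverse complement of the reverse primer: CCCCACGGT. This occurs on the top strand at positions 69–77.
Amplicon spans positions 30–77: 48 bp.

48 bp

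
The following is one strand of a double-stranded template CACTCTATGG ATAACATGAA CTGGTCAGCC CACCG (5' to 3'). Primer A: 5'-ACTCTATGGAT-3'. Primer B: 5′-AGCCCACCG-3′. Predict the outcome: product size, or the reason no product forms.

Primer A (ACTCTATGGAT) matches the top strand at positions 2–12 (3' end points downstream).
Primer B (AGCCCACCG) also matches the top strand directly, at positions 27–35 — its reverse complement CGGTGGGCT is not present.
Both primers anneal to the bottom strand with 3' ends pointing the same way, so neither can prime synthesis back toward the other.

No product — both primers anneal to the same strand and extend in the same direction.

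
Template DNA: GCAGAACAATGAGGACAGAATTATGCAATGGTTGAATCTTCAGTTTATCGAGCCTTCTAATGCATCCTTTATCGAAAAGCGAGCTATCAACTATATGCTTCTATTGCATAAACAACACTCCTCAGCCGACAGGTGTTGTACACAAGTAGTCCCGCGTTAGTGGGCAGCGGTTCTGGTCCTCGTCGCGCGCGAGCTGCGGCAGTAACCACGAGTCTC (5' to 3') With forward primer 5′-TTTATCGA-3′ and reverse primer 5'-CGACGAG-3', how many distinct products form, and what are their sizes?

The forward primer TTTATCGA matches the top strand at positions 44–51, 68–75.
The reverse primer's reverse complement is CTCGTCG, matching at positions 179–185.
Each forward site pairs with the reverse site to give a product ending at position 185: sizes 142, 118 bp.

Two products: 142 bp, 118 bp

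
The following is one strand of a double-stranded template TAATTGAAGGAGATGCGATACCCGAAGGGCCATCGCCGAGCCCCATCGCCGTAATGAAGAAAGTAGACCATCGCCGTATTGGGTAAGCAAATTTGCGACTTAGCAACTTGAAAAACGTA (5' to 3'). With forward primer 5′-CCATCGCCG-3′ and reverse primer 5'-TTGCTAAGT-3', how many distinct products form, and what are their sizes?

Three products: 77 bp, 64 bp, 39 bp

The forward primer CCATCGCCG matches the top strand at positions 30–38, 43–51, 68–76.
The reverse primer's reverse complement is ACTTAGCAA, matching at positions 98–106.
Each forward site pairs with the reverse site to give a product ending at position 106: sizes 77, 64, 39 bp.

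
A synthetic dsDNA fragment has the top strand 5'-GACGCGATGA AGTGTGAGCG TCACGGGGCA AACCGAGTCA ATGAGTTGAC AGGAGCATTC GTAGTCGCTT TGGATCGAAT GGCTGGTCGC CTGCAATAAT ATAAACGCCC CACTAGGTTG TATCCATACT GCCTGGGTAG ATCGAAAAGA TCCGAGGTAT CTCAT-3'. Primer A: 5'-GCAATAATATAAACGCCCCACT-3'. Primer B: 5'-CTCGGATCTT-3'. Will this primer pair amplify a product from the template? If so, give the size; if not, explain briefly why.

Yes — a 64 bp product.

Primer A (GCAATAATATAAACGCCCCACT) matches the top strand at positions 93–114; it acts as a forward primer.
Primer B's reverse complement is AAGATCCGAG, matching the top strand at positions 147–156; it acts as a reverse primer.
The 3' ends face each other across positions 93–156, giving a 64 bp product.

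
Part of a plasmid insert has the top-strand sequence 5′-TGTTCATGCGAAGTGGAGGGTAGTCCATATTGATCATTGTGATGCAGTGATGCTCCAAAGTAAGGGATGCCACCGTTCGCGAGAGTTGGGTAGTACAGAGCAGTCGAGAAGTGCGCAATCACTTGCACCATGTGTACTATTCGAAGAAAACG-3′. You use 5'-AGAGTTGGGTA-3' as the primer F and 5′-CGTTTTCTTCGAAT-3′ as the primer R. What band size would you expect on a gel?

71 bp

Forward primer AGAGTTGGGTA is found on the top strand at positions 82–92.
Reverse complement of the reverse primer: ATTCGAAGAAAACG. This occurs on the top strand at positions 139–152.
Amplicon spans positions 82–152: 71 bp.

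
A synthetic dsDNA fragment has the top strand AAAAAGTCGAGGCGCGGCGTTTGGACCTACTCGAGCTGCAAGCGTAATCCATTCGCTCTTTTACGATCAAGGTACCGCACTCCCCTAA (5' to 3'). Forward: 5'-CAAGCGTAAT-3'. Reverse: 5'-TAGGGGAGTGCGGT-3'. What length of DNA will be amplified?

49 bp

Forward primer CAAGCGTAAT is found on the top strand at positions 39–48.
Taking the reverse complement of TAGGGGAGTGCGGT gives ACCGCACTCCCCTA, found at positions 74–87 on the template; the primer anneals here to the top strand with its 3' end pointing upstream.
The product runs from position 39 to position 87, so its length is 87 − 39 + 1 = 49 bp.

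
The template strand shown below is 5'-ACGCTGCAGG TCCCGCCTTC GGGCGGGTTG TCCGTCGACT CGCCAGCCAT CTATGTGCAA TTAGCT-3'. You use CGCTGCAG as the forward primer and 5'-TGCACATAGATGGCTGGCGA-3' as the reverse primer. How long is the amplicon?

58 bp

The forward primer matches the template at positions 2–9.
The reverse primer's reverse complement is TCGCCAGCCATCTATGTGCA, which matches the template at positions 40–59.
Amplicon spans positions 2–59: 58 bp.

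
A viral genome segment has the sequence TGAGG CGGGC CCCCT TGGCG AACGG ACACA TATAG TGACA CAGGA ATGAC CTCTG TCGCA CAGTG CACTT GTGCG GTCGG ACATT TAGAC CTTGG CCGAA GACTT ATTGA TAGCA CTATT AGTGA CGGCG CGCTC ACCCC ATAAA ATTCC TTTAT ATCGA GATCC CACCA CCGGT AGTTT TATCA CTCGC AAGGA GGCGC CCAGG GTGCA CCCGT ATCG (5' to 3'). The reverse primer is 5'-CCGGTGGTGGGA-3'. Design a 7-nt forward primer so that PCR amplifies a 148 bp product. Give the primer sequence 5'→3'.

5'-CACATAT-3'

The reverse primer's reverse complement TCCCACCACCGG matches the template at positions 163–174, so the product ends at position 174.
A 148 bp product then starts at position 174 − 148 + 1 = 27.
The forward primer is identical to the top strand there: CACATAT.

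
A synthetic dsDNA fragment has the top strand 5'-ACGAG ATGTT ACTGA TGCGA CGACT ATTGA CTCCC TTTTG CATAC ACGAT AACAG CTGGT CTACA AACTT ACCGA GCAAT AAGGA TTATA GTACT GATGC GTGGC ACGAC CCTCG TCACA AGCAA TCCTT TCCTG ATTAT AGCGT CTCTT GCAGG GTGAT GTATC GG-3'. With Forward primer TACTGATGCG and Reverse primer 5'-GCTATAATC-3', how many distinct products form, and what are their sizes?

The forward primer TACTGATGCG matches the top strand at positions 10–19, 92–101.
The reverse primer's reverse complement is GATTATAGC, matching at positions 135–143.
Each forward site pairs with the reverse site to give a product ending at position 143: sizes 134, 52 bp.

Two products: 134 bp, 52 bp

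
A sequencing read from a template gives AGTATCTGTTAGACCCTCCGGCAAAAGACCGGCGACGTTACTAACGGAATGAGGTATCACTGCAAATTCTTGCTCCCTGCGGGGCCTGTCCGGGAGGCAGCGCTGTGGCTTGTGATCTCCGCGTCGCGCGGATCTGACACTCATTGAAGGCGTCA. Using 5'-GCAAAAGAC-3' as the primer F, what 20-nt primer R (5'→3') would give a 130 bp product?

5'-CCTTCAATGAGTGTCAGATC-3'

The forward primer binds at positions 21–29, so a 130 bp product ends at position 21 + 130 − 1 = 150.
The reverse primer anneals to the top strand over positions 131–150, i.e. to GATCTGACACTCATTGAAGG.
Its sequence written 5'→3' is the reverse complement: CCTTCAATGAGTGTCAGATC.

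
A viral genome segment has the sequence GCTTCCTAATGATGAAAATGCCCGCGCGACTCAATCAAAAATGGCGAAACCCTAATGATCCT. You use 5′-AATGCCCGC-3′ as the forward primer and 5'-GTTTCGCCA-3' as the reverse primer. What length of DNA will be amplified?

Forward primer AATGCCCGC is found on the top strand at positions 17–25.
Reverse complement of the reverse primer: TGGCGAAAC. This occurs on the top strand at positions 42–50.
Amplicon spans positions 17–50: 34 bp.

34 bp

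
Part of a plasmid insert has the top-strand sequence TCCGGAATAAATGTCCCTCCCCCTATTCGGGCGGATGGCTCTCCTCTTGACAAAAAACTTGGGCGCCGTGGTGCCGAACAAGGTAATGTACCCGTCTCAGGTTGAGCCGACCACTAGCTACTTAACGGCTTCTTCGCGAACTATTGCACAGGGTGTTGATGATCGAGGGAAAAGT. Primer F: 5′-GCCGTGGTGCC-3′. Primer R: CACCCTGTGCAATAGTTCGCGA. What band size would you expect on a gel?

Forward primer GCCGTGGTGCC is found on the top strand at positions 65–75.
Reverse complement of the reverse primer: TCGCGAACTATTGCACAGGGTG. This occurs on the top strand at positions 134–155.
Product length = (reverse-primer end) − (forward-primer start) + 1 = 155 − 65 + 1 = 91 bp.

91 bp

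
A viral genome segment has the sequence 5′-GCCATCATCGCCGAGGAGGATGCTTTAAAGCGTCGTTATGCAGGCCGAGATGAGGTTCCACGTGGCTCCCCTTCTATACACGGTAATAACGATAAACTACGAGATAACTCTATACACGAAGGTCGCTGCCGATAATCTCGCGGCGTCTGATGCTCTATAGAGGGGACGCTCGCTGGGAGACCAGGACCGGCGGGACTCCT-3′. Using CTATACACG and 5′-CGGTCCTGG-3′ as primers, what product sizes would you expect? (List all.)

116 bp, 80 bp

The forward primer CTATACACG matches the top strand at positions 74–82, 110–118.
The reverse primer's reverse complement is CCAGGACCG, matching at positions 181–189.
Each forward site pairs with the reverse site to give a product ending at position 189: sizes 116, 80 bp.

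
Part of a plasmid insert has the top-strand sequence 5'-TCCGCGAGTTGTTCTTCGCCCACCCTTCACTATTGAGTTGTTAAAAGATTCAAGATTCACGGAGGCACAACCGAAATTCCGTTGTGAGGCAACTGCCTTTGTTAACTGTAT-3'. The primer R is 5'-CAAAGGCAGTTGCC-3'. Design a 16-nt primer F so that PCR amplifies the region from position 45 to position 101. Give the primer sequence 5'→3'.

The reverse primer's reverse complement GGCAACTGCCTTTG matches the template at positions 88–101; the product starts at position 45.
The forward primer is identical to the top strand over positions 45–60: AAGATTCAAGATTCAC.

5'-AAGATTCAAGATTCAC-3'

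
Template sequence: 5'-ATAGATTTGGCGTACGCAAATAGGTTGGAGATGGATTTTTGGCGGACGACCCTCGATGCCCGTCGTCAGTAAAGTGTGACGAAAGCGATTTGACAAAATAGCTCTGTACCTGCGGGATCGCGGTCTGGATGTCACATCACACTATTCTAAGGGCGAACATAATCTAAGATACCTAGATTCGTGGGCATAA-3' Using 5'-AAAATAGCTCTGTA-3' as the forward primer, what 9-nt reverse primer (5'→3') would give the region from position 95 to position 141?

5'-TGTGATGTG-3'

The product's 3' end on the top strand is position 141.
The reverse primer anneals to the top strand over positions 133–141, i.e. to CACATCACA.
Its sequence written 5'→3' is the reverse complement: TGTGATGTG.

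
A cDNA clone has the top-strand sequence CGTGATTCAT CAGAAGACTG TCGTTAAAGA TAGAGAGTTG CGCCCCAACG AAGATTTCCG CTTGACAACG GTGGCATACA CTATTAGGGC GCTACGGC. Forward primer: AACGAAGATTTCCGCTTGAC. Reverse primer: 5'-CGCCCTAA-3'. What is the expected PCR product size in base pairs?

45 bp

The forward primer matches the template at positions 47–66.
Reverse complement of the reverse primer: TTAGGGCG. This occurs on the top strand at positions 84–91.
Product length = (reverse-primer end) − (forward-primer start) + 1 = 91 − 47 + 1 = 45 bp.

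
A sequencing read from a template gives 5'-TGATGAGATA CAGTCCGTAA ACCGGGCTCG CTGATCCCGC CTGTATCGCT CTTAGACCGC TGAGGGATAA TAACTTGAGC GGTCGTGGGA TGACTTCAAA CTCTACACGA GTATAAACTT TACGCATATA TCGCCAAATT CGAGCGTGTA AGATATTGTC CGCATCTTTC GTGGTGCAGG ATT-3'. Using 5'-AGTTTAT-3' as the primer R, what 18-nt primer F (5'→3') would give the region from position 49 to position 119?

The reverse primer's reverse complement ATAAACT matches the template at positions 113–119; the product starts at position 49.
The forward primer is identical to the top strand over positions 49–66: CTCTTAGACCGCTGAGGG.

5'-CTCTTAGACCGCTGAGGG-3'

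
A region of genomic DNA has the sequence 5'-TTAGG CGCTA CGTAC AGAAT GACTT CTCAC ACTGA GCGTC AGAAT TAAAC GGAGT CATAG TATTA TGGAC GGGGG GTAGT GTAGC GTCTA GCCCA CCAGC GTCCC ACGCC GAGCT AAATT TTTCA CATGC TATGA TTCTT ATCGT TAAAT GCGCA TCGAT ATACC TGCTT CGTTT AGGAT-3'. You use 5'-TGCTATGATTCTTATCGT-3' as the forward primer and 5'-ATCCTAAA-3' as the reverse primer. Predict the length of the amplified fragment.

53 bp

The forward primer matches the template at positions 128–145.
Reverse complement of the reverse primer: TTTAGGAT. This occurs on the top strand at positions 173–180.
The product runs from position 128 to position 180, so its length is 180 − 128 + 1 = 53 bp.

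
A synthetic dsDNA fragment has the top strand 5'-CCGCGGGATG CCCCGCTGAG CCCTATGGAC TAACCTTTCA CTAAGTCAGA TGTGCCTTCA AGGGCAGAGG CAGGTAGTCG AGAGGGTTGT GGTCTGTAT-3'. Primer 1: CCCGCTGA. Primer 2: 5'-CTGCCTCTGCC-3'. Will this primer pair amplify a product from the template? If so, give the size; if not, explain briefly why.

Primer 1 (CCCGCTGA) matches the top strand at positions 12–19; it acts as a forward primer.
Primer 2's reverse complement is GGCAGAGGCAG, matching the top strand at positions 63–73; it acts as a reverse primer.
The 3' ends face each other across positions 12–73, giving a 62 bp product.

Yes — a 62 bp product.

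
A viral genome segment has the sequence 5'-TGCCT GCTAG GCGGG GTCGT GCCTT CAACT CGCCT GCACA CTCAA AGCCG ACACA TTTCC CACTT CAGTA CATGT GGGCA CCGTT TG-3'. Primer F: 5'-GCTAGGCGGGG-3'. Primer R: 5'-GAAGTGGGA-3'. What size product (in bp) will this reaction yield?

Forward primer GCTAGGCGGGG is found on the top strand at positions 6–16.
Reverse complement of the reverse primer: TCCCACTTC. This occurs on the top strand at positions 58–66.
Amplicon spans positions 6–66: 61 bp.

61 bp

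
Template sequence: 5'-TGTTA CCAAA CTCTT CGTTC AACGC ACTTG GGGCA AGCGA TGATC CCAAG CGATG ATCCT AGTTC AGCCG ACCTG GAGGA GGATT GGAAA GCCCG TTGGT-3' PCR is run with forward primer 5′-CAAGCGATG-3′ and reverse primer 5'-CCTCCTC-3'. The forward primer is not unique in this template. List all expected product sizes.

49 bp, 36 bp

The forward primer CAAGCGATG matches the top strand at positions 34–42, 47–55.
The reverse primer's reverse complement is GAGGAGG, matching at positions 76–82.
Each forward site pairs with the reverse site to give a product ending at position 82: sizes 49, 36 bp.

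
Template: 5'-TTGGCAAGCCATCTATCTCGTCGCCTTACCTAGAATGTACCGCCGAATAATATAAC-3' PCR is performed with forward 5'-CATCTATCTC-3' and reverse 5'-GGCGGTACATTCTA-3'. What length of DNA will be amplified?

The forward primer matches the template at positions 10–19.
The reverse primer's reverse complement is TAGAATGTACCGCC, which matches the template at positions 31–44.
Amplicon spans positions 10–44: 35 bp.

35 bp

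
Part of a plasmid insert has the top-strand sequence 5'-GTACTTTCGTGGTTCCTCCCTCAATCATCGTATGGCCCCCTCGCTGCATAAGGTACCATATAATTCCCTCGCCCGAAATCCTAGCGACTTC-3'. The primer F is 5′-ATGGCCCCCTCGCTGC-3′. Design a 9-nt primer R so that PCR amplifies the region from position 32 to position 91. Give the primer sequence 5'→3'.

The product's 3' end on the top strand is position 91.
The reverse primer anneals to the top strand over positions 83–91, i.e. to AGCGACTTC.
Its sequence written 5'→3' is the reverse complement: GAAGTCGCT.

5'-GAAGTCGCT-3'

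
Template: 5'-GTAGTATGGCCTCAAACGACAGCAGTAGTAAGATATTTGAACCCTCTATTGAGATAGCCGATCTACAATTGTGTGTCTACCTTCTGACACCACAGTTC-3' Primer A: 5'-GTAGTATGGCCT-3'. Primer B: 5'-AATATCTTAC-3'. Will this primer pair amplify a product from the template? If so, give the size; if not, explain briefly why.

Yes — a 37 bp product.

Primer A (GTAGTATGGCCT) matches the top strand at positions 1–12; it acts as a forward primer.
Primer B's reverse complement is GTAAGATATT, matching the top strand at positions 28–37; it acts as a reverse primer.
The 3' ends face each other across positions 1–37, giving a 37 bp product.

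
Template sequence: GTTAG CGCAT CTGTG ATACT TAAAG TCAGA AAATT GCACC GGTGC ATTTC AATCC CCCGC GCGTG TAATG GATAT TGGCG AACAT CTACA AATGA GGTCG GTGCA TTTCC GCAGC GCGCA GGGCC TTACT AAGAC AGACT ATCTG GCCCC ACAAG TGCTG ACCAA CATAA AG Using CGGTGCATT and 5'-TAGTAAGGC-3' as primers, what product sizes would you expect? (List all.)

92 bp, 33 bp

The forward primer CGGTGCATT matches the top strand at positions 40–48, 99–107.
The reverse primer's reverse complement is GCCTTACTA, matching at positions 123–131.
Each forward site pairs with the reverse site to give a product ending at position 131: sizes 92, 33 bp.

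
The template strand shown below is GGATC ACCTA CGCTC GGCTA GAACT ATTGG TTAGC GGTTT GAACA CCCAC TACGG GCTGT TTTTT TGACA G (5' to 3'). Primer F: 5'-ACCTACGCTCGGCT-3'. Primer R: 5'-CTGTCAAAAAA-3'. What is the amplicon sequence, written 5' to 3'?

5'-ACCTACGCTCGGCTAGAACTATTGGTTAGCGGTTTGAACACCCACTACGGGCTGTTTTTTTGACAG-3'

Forward primer ACCTACGCTCGGCT is found on the top strand at positions 6–19.
Taking the reverse complement of CTGTCAAAAAA gives TTTTTTGACAG, found at positions 61–71 on the template; the primer anneals here to the top strand with its 3' end pointing upstream.
The product is the template from position 6 through 71 (66 bp).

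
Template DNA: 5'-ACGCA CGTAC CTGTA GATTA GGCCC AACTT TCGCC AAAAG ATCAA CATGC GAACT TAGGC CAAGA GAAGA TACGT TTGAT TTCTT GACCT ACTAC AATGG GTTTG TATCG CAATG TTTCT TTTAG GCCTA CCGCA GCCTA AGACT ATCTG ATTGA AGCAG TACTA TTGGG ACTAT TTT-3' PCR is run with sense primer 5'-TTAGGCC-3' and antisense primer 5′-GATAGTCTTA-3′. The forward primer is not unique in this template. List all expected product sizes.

131 bp, 94 bp, 27 bp

The forward primer TTAGGCC matches the top strand at positions 18–24, 55–61, 122–128.
The reverse primer's reverse complement is TAAGACTATC, matching at positions 139–148.
Each forward site pairs with the reverse site to give a product ending at position 148: sizes 131, 94, 27 bp.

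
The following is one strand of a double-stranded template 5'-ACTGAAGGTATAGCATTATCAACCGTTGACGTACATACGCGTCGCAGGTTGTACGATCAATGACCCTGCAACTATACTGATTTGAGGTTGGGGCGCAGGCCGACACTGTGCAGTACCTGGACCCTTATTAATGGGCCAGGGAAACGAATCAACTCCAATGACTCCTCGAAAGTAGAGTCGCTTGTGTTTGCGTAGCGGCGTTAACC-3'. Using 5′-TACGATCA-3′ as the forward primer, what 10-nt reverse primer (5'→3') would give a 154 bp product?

The forward primer binds at positions 52–59, so a 154 bp product ends at position 52 + 154 − 1 = 205.
The reverse primer anneals to the top strand over positions 196–205, i.e. to CGGCGTTAAC.
Its sequence written 5'→3' is the reverse complement: GTTAACGCCG.

5'-GTTAACGCCG-3'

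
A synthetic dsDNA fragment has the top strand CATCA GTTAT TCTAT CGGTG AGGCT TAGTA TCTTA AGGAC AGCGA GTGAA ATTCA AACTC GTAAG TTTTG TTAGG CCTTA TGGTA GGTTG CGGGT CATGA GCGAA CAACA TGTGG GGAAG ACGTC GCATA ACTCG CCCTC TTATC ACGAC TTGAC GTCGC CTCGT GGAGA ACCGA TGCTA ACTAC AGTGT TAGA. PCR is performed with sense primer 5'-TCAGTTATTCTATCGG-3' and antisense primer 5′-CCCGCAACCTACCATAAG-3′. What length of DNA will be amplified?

Scanning the template, TCAGTTATTCTATCGG occurs at positions 3–18; this primer anneals to the bottom strand there with its 3' end pointing downstream.
Taking the reverse complement of CCCGCAACCTACCATAAG gives CTTATGGTAGGTTGCGGG, found at positions 77–94 on the template; the primer anneals here to the top strand with its 3' end pointing upstream.
The product runs from position 3 to position 94, so its length is 94 − 3 + 1 = 92 bp.

92 bp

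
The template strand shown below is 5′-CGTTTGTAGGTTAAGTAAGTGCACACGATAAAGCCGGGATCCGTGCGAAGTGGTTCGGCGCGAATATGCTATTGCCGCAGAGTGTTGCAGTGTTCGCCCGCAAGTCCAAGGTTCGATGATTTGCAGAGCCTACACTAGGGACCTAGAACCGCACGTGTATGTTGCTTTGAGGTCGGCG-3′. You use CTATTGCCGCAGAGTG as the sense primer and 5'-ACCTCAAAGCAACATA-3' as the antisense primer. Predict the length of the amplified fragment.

105 bp

Forward primer CTATTGCCGCAGAGTG is found on the top strand at positions 69–84.
The reverse primer's reverse complement is TATGTTGCTTTGAGGT, which matches the template at positions 158–173.
The product runs from position 69 to position 173, so its length is 173 − 69 + 1 = 105 bp.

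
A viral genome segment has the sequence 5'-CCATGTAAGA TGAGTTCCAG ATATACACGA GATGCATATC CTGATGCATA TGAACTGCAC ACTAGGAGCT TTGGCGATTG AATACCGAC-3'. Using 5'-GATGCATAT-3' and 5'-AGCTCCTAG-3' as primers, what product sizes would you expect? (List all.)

The forward primer GATGCATAT matches the top strand at positions 31–39, 43–51.
The reverse primer's reverse complement is CTAGGAGCT, matching at positions 62–70.
Each forward site pairs with the reverse site to give a product ending at position 70: sizes 40, 28 bp.

40 bp, 28 bp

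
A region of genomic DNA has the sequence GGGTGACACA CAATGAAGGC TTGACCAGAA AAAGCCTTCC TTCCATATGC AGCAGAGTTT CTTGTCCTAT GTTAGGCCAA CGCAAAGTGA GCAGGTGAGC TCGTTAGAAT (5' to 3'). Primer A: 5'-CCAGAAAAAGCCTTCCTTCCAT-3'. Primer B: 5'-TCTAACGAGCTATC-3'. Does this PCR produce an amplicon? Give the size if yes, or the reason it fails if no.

No product — primer B has no binding site in the template.

Primer B (TCTAACGAGCTATC) does not match the top strand, and its reverse complement GATAGCTCGTTAGA does not match either.
With no annealing site for primer B, no amplification occurs.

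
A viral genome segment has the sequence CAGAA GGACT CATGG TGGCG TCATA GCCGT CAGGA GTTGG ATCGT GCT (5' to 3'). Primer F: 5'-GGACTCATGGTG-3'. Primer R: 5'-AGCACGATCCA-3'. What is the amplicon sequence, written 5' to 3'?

5'-GGACTCATGGTGGCGTCATAGCCGTCAGGAGTTGGATCGTGCT-3'

Scanning the template, GGACTCATGGTG occurs at positions 6–17; this primer anneals to the bottom strand there with its 3' end pointing downstream.
Reverse complement of the reverse primer: TGGATCGTGCT. This occurs on the top strand at positions 38–48.
The product is the template from position 6 through 48 (43 bp).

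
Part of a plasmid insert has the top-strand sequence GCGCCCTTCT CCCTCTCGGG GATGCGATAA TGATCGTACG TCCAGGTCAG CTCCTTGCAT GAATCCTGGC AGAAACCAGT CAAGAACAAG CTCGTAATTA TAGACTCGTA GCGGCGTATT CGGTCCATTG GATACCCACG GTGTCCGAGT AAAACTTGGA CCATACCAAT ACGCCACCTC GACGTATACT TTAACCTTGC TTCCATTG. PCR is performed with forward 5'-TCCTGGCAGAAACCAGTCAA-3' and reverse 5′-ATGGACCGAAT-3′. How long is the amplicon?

The forward primer matches the template at positions 64–83.
The reverse primer's reverse complement is ATTCGGTCCAT, which matches the template at positions 118–128.
Product length = (reverse-primer end) − (forward-primer start) + 1 = 128 − 64 + 1 = 65 bp.

65 bp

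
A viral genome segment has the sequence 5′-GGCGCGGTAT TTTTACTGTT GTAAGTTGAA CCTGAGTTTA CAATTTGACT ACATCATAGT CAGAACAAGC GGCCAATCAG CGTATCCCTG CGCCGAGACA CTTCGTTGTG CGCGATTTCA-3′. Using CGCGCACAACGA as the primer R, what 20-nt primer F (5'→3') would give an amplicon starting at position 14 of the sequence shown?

5'-TACTGTTGTAAGTTGAACCT-3'

The reverse primer's reverse complement TCGTTGTGCGCG matches the template at positions 103–114; the product starts at position 14.
The forward primer is identical to the top strand over positions 14–33: TACTGTTGTAAGTTGAACCT.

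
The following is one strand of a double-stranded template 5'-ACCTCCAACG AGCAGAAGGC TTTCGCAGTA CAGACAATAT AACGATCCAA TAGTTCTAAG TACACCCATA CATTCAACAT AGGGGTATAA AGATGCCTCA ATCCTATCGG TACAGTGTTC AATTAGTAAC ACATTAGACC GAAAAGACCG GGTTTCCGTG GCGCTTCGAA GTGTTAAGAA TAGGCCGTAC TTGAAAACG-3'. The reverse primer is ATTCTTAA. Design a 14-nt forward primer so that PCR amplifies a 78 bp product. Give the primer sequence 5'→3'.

The reverse primer's reverse complement TTAAGAAT matches the template at positions 174–181, so the product ends at position 181.
A 78 bp product then starts at position 181 − 78 + 1 = 104.
The forward primer is identical to the top strand there: CTATCGGTACAGTG.

5'-CTATCGGTACAGTG-3'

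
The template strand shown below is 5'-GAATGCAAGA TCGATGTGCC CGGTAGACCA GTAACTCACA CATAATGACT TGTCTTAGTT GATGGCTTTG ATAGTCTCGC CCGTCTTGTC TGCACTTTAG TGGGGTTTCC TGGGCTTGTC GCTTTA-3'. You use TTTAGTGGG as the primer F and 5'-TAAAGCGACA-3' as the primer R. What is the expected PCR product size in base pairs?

31 bp

Forward primer TTTAGTGGG is found on the top strand at positions 96–104.
Taking the reverse complement of TAAAGCGACA gives TGTCGCTTTA, found at positions 117–126 on the template; the primer anneals here to the top strand with its 3' end pointing upstream.
Product length = (reverse-primer end) − (forward-primer start) + 1 = 126 − 96 + 1 = 31 bp.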